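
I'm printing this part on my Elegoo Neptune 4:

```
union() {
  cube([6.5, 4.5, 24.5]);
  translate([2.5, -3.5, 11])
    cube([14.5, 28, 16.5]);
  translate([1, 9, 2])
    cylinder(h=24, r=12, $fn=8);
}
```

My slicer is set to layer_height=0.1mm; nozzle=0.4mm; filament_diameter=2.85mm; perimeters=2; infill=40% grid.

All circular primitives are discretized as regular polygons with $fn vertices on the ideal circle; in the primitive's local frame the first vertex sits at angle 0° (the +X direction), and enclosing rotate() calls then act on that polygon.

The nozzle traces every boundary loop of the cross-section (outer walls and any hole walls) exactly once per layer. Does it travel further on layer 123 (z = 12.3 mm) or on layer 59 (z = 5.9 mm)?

layer 123 (z = 12.3 mm)

Layer 123 (z = 12.3): the 6.5×4.5 cube contributes its full rectangle (perimeter 22.00 mm); the cube at (2.5, -3.5) is present — its section is the full 14.5×28 rectangle (perimeter 85.00 mm); the cylinder at (1, 9): section is a regular 8-gon, circumradius r=12 (perimeter = 2·8·12.000·sin(180°/8) = 73.48 mm); Merging all regions: the regions partially overlap (shared area 197.83 mm²), so the edge portions inside another operand are dropped and the merged outline is re-measured after clipping — boundary = 102.23 mm. So its perimeter = 102.23 mm. Layer 59 (z = 5.9): the 6.5×4.5 cube contributes its full rectangle (perimeter 22.00 mm); the cube at (2.5, -3.5) does not reach this height (z outside [11, 27.5]); the r=12 cylinder at (1, 9) gives a regular 8-gon of circumradius 12 (constant along its height) (perimeter = 2·8·12.000·sin(180°/8) = 73.48 mm); Merging all regions: the 6.5×4.5 cube lies entirely inside the r=12 cylinder at (1, 9), so the union is just the r=12 cylinder at (1, 9) — boundary = 73.48 mm. So its perimeter = 73.48 mm. Layer 123 is larger (102.23 vs 73.48 mm).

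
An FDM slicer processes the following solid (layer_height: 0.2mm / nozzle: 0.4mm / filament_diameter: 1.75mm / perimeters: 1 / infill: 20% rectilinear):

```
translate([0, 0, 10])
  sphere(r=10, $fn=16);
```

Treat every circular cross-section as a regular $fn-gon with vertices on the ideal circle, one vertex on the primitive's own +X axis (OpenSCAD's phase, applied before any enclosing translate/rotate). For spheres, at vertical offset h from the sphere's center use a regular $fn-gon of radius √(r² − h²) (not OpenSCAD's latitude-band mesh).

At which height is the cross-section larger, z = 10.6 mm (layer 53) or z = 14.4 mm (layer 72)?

layer 53 (z = 10.6 mm)

Layer 53 (z = 10.6): the sphere: section is a regular 16-gon, circumradius = √(r²−h²) = √(10²−0.6²) = 9.982 (area = (16/2)·9.982²·sin(360°/16) = 305.04 mm²). So its area = 305.04 mm². Layer 72 (z = 14.4): the sphere: section is a regular 16-gon, circumradius = √(r²−h²) = √(10²−4.4²) = 8.980 (area = (16/2)·8.980²·sin(360°/16) = 246.88 mm²). So its area = 246.88 mm². Layer 53 is larger (305.04 vs 246.88 mm²).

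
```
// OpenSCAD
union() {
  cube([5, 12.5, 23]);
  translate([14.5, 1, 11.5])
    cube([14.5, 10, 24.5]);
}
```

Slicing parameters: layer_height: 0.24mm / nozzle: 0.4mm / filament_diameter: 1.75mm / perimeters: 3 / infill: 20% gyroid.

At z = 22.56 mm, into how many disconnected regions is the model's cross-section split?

2

At z = 22.56 mm: the cube (footprint 5×12.5) is included at this height; the 14.5×10 cube at (14.5, 1) contributes its full rectangle; Combining (union): the 2 present regions are separate (no shared area or edge), so areas and boundary lengths simply add and each stays a separate island — 2 connected regions. The result has 2 disconnected regions.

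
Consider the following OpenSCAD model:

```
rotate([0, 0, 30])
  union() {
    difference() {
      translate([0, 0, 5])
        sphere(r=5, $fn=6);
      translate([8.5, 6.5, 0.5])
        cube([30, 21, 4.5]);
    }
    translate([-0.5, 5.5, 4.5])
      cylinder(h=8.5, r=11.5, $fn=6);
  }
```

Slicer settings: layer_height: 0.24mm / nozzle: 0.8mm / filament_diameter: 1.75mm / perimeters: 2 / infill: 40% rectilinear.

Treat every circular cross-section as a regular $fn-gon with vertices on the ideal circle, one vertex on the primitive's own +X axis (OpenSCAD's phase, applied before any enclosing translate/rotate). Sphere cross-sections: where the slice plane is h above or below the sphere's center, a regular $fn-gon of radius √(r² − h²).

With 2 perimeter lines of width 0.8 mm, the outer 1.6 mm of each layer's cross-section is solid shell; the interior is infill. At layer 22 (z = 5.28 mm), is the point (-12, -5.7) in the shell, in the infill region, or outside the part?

outside

At z = 5.28 mm: the r=5 sphere contributes a regular 6-gon of circumradius √(5²−0.28²) = 4.992; the cube at (8.5, 6.5) does not reach this height (z outside [0.5, 5]); Taking the first minus the rest: none of the subtracted shapes is present at this height, so the r=5 sphere is unchanged — 1 connected region; the cylinder at (-0.5, 5.5): section is a regular 6-gon, circumradius r=11.5; Merging all regions: that combined region lies entirely inside the r=11.5 cylinder at (-0.5, 5.5), so the union is just the r=11.5 cylinder at (-0.5, 5.5) — 1 connected region; (whole slice rotated 30° about Z — lengths, areas and connectivity unchanged). Overall, the cross-section is a single solid region. Undo the 30° rotation: the query point maps to (-13.242, 1.064) in the un-rotated model frame. The nearest boundary edge runs (-6.25, -4.46)→(-12.00, 5.50); distance from the point to it = 3.29 mm. The point is not inside any of the regions above, so it lies outside the cross-section (3.29 mm from the nearest boundary).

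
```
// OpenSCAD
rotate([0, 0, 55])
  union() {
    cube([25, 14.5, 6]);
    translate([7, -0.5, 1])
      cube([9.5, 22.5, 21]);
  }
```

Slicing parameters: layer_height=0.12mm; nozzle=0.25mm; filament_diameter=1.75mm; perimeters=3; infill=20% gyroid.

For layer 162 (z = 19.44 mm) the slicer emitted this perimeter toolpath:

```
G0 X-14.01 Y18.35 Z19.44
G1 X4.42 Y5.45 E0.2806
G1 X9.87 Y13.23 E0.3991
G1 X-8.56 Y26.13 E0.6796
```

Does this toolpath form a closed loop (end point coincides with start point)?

Start point (G0): (-14.01, 18.35). End point (last G1): the path does not return to the start — open.

no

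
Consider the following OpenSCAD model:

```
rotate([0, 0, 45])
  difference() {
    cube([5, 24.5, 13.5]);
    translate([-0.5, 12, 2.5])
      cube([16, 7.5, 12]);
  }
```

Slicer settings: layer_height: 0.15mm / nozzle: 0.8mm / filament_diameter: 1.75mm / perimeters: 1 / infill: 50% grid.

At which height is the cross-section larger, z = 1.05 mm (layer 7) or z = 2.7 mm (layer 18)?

layer 7 (z = 1.05 mm)

Layer 7 (z = 1.05): the cube (footprint 5×24.5) is included at this height (area 122.50 mm²); the cube at (-0.5, 12) does not reach this height (z outside [2.5, 14.5]); Subtracting the remaining from the first: none of the subtracted shapes is present at this height, so the 5×24.5 cube is unchanged — area = 122.50 mm²; (whole slice rotated 45° about Z — lengths, areas and connectivity unchanged). So its area = 122.50 mm². Layer 18 (z = 2.7): the cube (footprint 5×24.5) is included at this height (area 122.50 mm²); the 16×7.5 cube at (-0.5, 12) contributes its full rectangle (area 120.00 mm²); Subtracting the remaining from the first: starting from the 5×24.5 cube (122.50 mm²), the 16×7.5 cube at (-0.5, 12) partially overlaps it — only the 37.50 mm² overlap (of its 120.00 mm²) is removed, clipping the outline — area = 85.00 mm²; (rotated 45° about Z; rotation is an isometry so areas/perimeters/island counts are preserved). So its area = 85.00 mm². Layer 7 is larger (122.50 vs 85.00 mm²).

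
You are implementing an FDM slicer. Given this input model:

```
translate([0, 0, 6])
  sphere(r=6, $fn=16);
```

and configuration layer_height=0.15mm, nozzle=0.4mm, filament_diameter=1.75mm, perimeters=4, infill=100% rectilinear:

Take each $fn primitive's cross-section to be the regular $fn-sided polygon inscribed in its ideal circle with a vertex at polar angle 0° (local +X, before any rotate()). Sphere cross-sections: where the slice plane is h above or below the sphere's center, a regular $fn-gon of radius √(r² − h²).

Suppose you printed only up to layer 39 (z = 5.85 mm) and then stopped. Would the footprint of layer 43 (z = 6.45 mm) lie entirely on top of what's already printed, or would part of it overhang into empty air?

Compare the two slices. At z = 5.85: the r=6 sphere contributes a regular 16-gon of circumradius √(6²−0.15²) = 5.998 (area = (16/2)·5.998²·sin(360°/16) = 110.14 mm²). At z = 6.45: the r=6 sphere contributes a regular 16-gon of circumradius √(6²−0.45²) = 5.983 (area = (16/2)·5.983²·sin(360°/16) = 109.59 mm²). Checking containment: the cross-section at z = 6.45 is a subset of the cross-section at z = 5.85.

entirely on top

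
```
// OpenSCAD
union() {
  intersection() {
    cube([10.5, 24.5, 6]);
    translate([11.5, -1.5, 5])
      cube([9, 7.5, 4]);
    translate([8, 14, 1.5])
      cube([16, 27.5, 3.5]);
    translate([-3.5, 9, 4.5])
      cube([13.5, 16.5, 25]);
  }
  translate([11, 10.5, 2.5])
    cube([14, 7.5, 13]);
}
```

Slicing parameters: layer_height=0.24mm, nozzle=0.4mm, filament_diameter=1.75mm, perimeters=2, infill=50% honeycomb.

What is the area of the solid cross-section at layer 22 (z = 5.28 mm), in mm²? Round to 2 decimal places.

105.00 mm²

At z = 5.28 mm: the cube (footprint 10.5×24.5) is included at this height (area 257.25 mm²); the cube at (11.5, -1.5) is present — its section is the full 9×7.5 rectangle (area 67.50 mm²); the cube at (8, 14) does not reach this height (z outside [1.5, 5]); the 13.5×16.5 cube at (-3.5, 9) contributes its full rectangle (area 222.75 mm²); After intersecting: at least one operand is absent at this height, so nothing remains; the cube at (11, 10.5) is present — its section is the full 14×7.5 rectangle (area 105.00 mm²); Taking the union: only the 14×7.5 cube at (11, 10.5) is present, so the union is just that shape — area = 105.00 mm². Overall, the cross-section is a single solid region. Net area = 105.00 mm².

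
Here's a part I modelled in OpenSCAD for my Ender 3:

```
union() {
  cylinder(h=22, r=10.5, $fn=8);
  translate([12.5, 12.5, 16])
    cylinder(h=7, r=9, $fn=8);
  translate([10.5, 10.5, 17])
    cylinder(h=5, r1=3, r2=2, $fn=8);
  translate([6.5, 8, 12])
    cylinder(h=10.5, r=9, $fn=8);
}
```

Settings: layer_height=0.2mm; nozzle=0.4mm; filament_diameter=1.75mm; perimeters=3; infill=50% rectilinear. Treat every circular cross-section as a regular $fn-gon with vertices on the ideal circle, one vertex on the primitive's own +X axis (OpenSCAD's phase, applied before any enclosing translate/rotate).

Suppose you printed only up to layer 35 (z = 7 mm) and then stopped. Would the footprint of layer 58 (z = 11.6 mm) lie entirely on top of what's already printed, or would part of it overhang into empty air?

Compare the two slices. At z = 7: the r=10.5 cylinder gives a regular 8-gon of circumradius 10.5 (constant along its height) (area = (8/2)·10.500²·sin(360°/8) = 311.83 mm²); the cylinder at (12.5, 12.5) does not reach this height (z outside [16, 23]); the cone at (10.5, 10.5) is not intersected at this z (z outside [17, 22]); the cylinder at (6.5, 8) is absent (z outside [12, 22.5]); Merging all regions: only the r=10.5 cylinder is present, so the union is just that shape — area = 311.83 mm². At z = 11.6: the cylinder: section is a regular 8-gon, circumradius r=10.5 (area = (8/2)·10.500²·sin(360°/8) = 311.83 mm²); the cylinder at (12.5, 12.5) is not intersected at this z (z outside [16, 23]); the cone at (10.5, 10.5) is absent (z outside [17, 22]); the cylinder at (6.5, 8) is absent (z outside [12, 22.5]); Taking the union: only the r=10.5 cylinder is present, so the union is just that shape — area = 311.83 mm². Checking containment: the cross-section at z = 11.6 is a subset of the cross-section at z = 7.

entirely on top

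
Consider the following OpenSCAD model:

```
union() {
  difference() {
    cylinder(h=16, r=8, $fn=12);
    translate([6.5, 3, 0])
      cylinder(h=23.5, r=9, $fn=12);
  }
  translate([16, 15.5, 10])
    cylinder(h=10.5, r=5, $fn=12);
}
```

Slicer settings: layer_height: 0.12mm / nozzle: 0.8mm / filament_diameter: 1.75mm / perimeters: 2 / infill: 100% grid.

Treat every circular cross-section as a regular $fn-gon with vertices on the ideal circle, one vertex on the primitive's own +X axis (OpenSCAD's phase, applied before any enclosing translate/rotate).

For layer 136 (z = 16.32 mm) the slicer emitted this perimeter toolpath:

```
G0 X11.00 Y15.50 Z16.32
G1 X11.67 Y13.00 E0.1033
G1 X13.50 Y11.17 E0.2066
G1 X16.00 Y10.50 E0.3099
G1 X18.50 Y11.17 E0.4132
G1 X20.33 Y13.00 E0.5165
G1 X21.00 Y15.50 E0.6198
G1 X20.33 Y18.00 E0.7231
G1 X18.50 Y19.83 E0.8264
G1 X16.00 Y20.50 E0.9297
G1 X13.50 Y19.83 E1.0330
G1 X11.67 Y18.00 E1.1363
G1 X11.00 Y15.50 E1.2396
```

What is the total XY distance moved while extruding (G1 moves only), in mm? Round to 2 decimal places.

Sum the Euclidean lengths of each G1 segment: total = 31.06 mm.

31.06 mm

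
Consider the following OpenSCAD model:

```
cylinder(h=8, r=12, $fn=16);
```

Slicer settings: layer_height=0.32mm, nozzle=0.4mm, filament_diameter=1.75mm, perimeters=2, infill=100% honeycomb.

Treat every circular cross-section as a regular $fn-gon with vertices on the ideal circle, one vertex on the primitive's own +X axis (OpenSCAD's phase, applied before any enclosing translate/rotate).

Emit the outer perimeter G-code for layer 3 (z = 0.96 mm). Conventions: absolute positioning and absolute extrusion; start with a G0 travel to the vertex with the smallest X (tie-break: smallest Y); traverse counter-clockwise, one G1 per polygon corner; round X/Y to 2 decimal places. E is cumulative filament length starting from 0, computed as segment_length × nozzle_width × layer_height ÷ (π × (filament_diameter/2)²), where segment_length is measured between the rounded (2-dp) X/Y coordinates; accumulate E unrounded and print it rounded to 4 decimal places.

At z = 0.96 mm: the r=12 cylinder gives a regular 16-gon of circumradius 12 (constant along its height). The outline is a single polygon with 16 vertices. Extrusion per mm of travel: 0.4 × 0.32 / (π × 0.875²) = 0.053216. Accumulating E over each segment gives final E = 3.9876.

G0 X-12.00 Y0.00 Z0.96
G1 X-11.09 Y-4.59 E0.2490
G1 X-8.49 Y-8.49 E0.4985
G1 X-4.59 Y-11.09 E0.7479
G1 X0.00 Y-12.00 E0.9969
G1 X4.59 Y-11.09 E1.2459
G1 X8.49 Y-8.49 E1.4954
G1 X11.09 Y-4.59 E1.7448
G1 X12.00 Y0.00 E1.9938
G1 X11.09 Y4.59 E2.2428
G1 X8.49 Y8.49 E2.4923
G1 X4.59 Y11.09 E2.7417
G1 X0.00 Y12.00 E2.9907
G1 X-4.59 Y11.09 E3.2397
G1 X-8.49 Y8.49 E3.4892
G1 X-11.09 Y4.59 E3.7386
G1 X-12.00 Y0.00 E3.9876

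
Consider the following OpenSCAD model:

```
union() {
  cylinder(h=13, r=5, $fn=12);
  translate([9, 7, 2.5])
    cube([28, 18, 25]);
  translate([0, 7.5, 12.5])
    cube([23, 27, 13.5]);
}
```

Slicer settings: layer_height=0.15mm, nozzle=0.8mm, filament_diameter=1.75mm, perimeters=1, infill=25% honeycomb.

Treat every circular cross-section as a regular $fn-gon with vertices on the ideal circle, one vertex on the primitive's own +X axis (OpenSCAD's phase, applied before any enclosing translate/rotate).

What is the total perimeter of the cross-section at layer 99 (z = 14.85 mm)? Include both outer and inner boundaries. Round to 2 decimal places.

129.00 mm

At z = 14.85 mm: the cylinder does not reach this height (z outside [0, 13]); the cube at (9, 7) (footprint 28×18) is included at this height (perimeter 92.00 mm); the 23×27 cube at (0, 7.5) contributes its full rectangle (perimeter 100.00 mm); Merging all regions: the regions partially overlap (shared area 245.00 mm²), so the edge portions inside another operand are dropped and the merged outline is re-measured after clipping — boundary = 129.00 mm. Overall, the cross-section is a single solid region. Total boundary length (outer) = 129.00 mm.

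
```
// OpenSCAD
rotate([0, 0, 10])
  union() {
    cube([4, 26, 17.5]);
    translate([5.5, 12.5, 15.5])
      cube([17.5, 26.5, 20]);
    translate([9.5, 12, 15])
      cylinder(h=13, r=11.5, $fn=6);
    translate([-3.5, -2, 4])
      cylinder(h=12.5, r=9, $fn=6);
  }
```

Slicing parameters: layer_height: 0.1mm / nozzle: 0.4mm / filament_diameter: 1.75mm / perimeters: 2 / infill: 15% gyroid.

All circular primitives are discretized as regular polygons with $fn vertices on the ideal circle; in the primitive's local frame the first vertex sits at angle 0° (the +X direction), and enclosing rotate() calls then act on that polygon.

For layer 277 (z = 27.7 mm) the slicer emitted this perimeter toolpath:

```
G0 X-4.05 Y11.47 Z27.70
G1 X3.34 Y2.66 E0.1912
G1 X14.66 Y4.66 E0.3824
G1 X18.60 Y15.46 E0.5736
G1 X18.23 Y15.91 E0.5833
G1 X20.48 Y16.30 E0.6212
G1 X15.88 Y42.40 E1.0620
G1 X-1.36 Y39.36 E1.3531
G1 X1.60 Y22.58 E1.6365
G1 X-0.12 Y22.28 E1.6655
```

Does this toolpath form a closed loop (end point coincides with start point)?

Start point (G0): (-4.05, 11.47). End point (last G1): the path does not return to the start — open.

no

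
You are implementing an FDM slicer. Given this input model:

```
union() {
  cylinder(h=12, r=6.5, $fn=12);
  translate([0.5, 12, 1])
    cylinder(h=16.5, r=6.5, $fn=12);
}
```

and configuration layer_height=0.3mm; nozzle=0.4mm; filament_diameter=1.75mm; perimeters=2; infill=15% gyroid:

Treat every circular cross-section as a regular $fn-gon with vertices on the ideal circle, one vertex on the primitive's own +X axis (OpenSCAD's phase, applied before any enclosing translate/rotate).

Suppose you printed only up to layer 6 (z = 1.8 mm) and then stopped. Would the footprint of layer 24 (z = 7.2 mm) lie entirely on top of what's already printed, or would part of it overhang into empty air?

entirely on top

Compare the two slices. At z = 1.8: the cylinder: section is a regular 12-gon, circumradius r=6.5 (area = (12/2)·6.500²·sin(360°/12) = 126.75 mm²); the r=6.5 cylinder at (0.5, 12) contributes a regular 12-gon of circumradius 6.5 (area = (12/2)·6.500²·sin(360°/12) = 126.75 mm²); Taking the union: the regions partially overlap — summed areas 253.50 mm² minus the doubly-counted overlap 1.83 mm² gives 251.67 mm² — area = 251.67 mm². At z = 7.2: the r=6.5 cylinder gives a regular 12-gon of circumradius 6.5 (constant along its height) (area = (12/2)·6.500²·sin(360°/12) = 126.75 mm²); the r=6.5 cylinder at (0.5, 12) contributes a regular 12-gon of circumradius 6.5 (area = (12/2)·6.500²·sin(360°/12) = 126.75 mm²); Merging all regions: the regions partially overlap — summed areas 253.50 mm² minus the doubly-counted overlap 1.83 mm² gives 251.67 mm² — area = 251.67 mm². Checking containment: the cross-section at z = 7.2 is a subset of the cross-section at z = 1.8.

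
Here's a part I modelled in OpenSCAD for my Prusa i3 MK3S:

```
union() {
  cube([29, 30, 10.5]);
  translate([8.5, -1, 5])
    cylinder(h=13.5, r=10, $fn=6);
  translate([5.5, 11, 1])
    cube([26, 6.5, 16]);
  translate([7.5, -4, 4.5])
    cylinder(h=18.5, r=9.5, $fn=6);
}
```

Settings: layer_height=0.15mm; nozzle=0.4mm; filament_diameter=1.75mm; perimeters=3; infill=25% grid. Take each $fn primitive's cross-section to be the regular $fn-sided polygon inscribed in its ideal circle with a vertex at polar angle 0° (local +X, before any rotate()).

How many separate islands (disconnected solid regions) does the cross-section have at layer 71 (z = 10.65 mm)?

At z = 10.65 mm: the cube does not reach this height (z outside [0, 10.5]); the r=10 cylinder at (8.5, -1) contributes a regular 6-gon of circumradius 10; the cube at (5.5, 11) (footprint 26×6.5) is included at this height; the cylinder at (7.5, -4): section is a regular 6-gon, circumradius r=9.5; Combining (union): the regions partially overlap (shared area 190.16 mm²), so overlapping operands fuse into one piece — 2 connected regions. Overall, the cross-section has 2 separate islands. Island count = 2.

2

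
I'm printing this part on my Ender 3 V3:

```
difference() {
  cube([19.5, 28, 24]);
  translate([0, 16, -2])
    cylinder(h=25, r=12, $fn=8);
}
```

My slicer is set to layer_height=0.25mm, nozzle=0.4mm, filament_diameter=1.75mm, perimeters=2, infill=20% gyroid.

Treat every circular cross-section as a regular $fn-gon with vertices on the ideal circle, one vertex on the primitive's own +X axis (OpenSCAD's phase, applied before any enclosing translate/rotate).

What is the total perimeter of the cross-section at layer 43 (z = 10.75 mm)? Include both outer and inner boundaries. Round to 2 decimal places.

107.74 mm

At z = 10.75 mm: the 19.5×28 cube contributes its full rectangle (perimeter 95.00 mm); the r=12 cylinder at (0, 16) gives a regular 8-gon of circumradius 12 (constant along its height) (perimeter = 2·8·12.000·sin(180°/8) = 73.48 mm); After the difference (first − rest): starting from the 19.5×28 cube, the r=12 cylinder at (0, 16) partially overlaps it — only the 203.65 mm² overlap (of its 407.29 mm²) is removed, clipping the outline — boundary = 107.74 mm. Overall, the cross-section is a single solid region. Total boundary length (outer) = 107.74 mm.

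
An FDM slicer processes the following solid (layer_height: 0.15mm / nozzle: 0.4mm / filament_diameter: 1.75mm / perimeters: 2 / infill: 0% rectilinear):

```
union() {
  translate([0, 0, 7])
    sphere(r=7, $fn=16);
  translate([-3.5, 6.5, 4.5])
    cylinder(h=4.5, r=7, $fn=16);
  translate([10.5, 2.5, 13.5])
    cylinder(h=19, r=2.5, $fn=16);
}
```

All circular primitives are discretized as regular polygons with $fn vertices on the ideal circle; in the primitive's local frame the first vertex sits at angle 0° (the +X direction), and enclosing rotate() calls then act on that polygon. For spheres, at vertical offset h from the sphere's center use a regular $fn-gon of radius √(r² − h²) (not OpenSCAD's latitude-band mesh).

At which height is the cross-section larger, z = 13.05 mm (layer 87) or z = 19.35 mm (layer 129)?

layer 87 (z = 13.05 mm)

Layer 87 (z = 13.05): the sphere: section is a regular 16-gon, circumradius = √(r²−h²) = √(7²−6.05²) = 3.521 (area = (16/2)·3.521²·sin(360°/16) = 37.95 mm²); the cylinder at (-3.5, 6.5) is absent (z outside [4.5, 9]); the cylinder at (10.5, 2.5) is not intersected at this z (z outside [13.5, 32.5]); Merging all regions: only the r=7 sphere is present, so the union is just that shape — area = 37.95 mm². So its area = 37.95 mm². Layer 129 (z = 19.35): the sphere is absent (|z−center|=12.350 > r=7); the cylinder at (-3.5, 6.5) is absent (z outside [4.5, 9]); the cylinder at (10.5, 2.5): section is a regular 16-gon, circumradius r=2.5 (area = (16/2)·2.500²·sin(360°/16) = 19.13 mm²); Combining (union): only the r=2.5 cylinder at (10.5, 2.5) is present, so the union is just that shape — area = 19.13 mm². So its area = 19.13 mm². Layer 87 is larger (37.95 vs 19.13 mm²).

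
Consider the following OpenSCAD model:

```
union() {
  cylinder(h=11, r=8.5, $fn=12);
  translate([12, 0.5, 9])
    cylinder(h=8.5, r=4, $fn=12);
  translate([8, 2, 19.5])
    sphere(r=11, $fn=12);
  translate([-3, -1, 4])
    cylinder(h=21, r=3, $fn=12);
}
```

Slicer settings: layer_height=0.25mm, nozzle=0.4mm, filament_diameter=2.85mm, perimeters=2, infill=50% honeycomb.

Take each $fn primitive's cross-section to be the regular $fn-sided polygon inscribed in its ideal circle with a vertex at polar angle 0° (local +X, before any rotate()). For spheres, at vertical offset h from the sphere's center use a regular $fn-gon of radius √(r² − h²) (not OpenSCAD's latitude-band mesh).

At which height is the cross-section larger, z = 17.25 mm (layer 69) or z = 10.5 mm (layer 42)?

layer 69 (z = 17.25 mm)

Layer 69 (z = 17.25): the cylinder does not reach this height (z outside [0, 11]); the r=4 cylinder at (12, 0.5) gives a regular 12-gon of circumradius 4 (constant along its height) (area = (12/2)·4.000²·sin(360°/12) = 48.00 mm²); the sphere at (8, 2): section is a regular 12-gon, circumradius = √(r²−h²) = √(11²−2.25²) = 10.767 (area = (12/2)·10.767²·sin(360°/12) = 347.81 mm²); the r=3 cylinder at (-3, -1) contributes a regular 12-gon of circumradius 3 (area = (12/2)·3.000²·sin(360°/12) = 27.00 mm²); Taking the union: the regions partially overlap — summed areas 422.81 mm² minus the doubly-counted overlap 55.73 mm² gives 367.09 mm² — area = 367.09 mm². So its area = 367.09 mm². Layer 42 (z = 10.5): the r=8.5 cylinder gives a regular 12-gon of circumradius 8.5 (constant along its height) (area = (12/2)·8.500²·sin(360°/12) = 216.75 mm²); the r=4 cylinder at (12, 0.5) gives a regular 12-gon of circumradius 4 (constant along its height) (area = (12/2)·4.000²·sin(360°/12) = 48.00 mm²); the r=11 sphere at (8, 2) contributes a regular 12-gon of circumradius √(11²−9²) = 6.325 (area = (12/2)·6.325²·sin(360°/12) = 120.00 mm²); the cylinder at (-3, -1): section is a regular 12-gon, circumradius r=3 (area = (12/2)·3.000²·sin(360°/12) = 27.00 mm²); Combining (union): the regions partially overlap — summed areas 411.75 mm² minus the doubly-counted overlap 113.32 mm² gives 298.43 mm² — area = 298.43 mm². So its area = 298.43 mm². Layer 69 is larger (367.09 vs 298.43 mm²).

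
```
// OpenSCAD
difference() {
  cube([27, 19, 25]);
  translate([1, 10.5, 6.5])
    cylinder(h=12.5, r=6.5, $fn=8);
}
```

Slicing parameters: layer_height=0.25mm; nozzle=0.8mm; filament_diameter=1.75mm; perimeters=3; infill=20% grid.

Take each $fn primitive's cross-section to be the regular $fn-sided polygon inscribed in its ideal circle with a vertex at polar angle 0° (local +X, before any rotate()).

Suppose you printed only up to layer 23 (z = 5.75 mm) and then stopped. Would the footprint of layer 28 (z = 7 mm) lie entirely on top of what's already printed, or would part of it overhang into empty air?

entirely on top

Compare the two slices. At z = 5.75: the cube is present — its section is the full 27×19 rectangle (area 513.00 mm²); the cylinder at (1, 10.5) does not reach this height (z outside [6.5, 19]); Subtracting the remaining from the first: none of the subtracted shapes is present at this height, so the 27×19 cube is unchanged — area = 513.00 mm². At z = 7: the 27×19 cube contributes its full rectangle (area 513.00 mm²); the r=6.5 cylinder at (1, 10.5) gives a regular 8-gon of circumradius 6.5 (constant along its height) (area = (8/2)·6.500²·sin(360°/8) = 119.50 mm²); Taking the first minus the rest: starting from the 27×19 cube (513.00 mm²), the r=6.5 cylinder at (1, 10.5) partially overlaps it — only the 72.34 mm² overlap (of its 119.50 mm²) is removed, clipping the outline — area = 440.66 mm². Checking containment: the cross-section at z = 7 is a subset of the cross-section at z = 5.75.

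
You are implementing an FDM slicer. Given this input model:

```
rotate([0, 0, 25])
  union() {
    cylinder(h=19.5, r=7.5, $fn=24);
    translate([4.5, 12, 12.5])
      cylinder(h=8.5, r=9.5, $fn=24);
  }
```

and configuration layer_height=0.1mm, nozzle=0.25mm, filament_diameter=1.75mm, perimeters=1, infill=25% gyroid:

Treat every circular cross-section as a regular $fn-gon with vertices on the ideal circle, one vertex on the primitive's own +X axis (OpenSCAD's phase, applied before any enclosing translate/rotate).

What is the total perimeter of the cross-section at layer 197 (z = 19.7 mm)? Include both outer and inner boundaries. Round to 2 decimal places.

At z = 19.7 mm: the cylinder is absent (z outside [0, 19.5]); the cylinder at (4.5, 12): section is a regular 24-gon, circumradius r=9.5 (perimeter = 2·24·9.500·sin(180°/24) = 59.52 mm); Combining (union): only the r=9.5 cylinder at (4.5, 12) is present, so the union is just that shape — boundary = 59.52 mm; (rotated 25° about Z; rotation is an isometry so areas/perimeters/island counts are preserved). Overall, the cross-section is a single solid region. Total boundary length (outer) = 59.52 mm.

59.52 mm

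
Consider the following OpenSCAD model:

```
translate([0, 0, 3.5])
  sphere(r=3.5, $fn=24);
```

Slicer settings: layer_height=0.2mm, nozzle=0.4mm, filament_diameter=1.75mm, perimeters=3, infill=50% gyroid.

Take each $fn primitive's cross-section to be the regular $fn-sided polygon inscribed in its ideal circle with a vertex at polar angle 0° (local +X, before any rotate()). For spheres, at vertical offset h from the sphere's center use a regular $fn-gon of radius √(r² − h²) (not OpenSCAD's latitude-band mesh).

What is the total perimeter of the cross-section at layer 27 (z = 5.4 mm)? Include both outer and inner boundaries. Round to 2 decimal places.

At z = 5.4 mm: the sphere: section is a regular 24-gon, circumradius = √(r²−h²) = √(3.5²−1.9²) = 2.939 (perimeter = 2·24·2.939·sin(180°/24) = 18.42 mm). Overall, the cross-section is a single solid region. Total boundary length (outer) = 18.42 mm.

18.42 mm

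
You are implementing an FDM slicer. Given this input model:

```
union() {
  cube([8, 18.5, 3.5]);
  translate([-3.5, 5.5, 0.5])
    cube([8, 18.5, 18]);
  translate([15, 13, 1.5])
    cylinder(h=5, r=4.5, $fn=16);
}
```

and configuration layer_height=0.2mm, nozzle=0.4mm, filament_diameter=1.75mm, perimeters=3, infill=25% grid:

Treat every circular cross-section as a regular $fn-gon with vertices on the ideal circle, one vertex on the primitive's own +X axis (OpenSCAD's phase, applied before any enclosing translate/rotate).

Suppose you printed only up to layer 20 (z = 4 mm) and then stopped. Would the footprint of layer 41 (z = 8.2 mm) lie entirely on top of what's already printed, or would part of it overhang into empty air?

Compare the two slices. At z = 4: the cube does not reach this height (z outside [0, 3.5]); the 8×18.5 cube at (-3.5, 5.5) contributes its full rectangle (area 148.00 mm²); the r=4.5 cylinder at (15, 13) gives a regular 16-gon of circumradius 4.5 (constant along its height) (area = (16/2)·4.500²·sin(360°/16) = 61.99 mm²); Taking the union: the 2 present regions are separate (no shared area or edge), so areas and boundary lengths simply add and each stays a separate island — area = 209.99 mm². At z = 8.2: the cube does not reach this height (z outside [0, 3.5]); the cube at (-3.5, 5.5) is present — its section is the full 8×18.5 rectangle (area 148.00 mm²); the cylinder at (15, 13) is not intersected at this z (z outside [1.5, 6.5]); Combining (union): only the 8×18.5 cube at (-3.5, 5.5) is present, so the union is just that shape — area = 148.00 mm². Checking containment: the cross-section at z = 8.2 is a subset of the cross-section at z = 4.

entirely on top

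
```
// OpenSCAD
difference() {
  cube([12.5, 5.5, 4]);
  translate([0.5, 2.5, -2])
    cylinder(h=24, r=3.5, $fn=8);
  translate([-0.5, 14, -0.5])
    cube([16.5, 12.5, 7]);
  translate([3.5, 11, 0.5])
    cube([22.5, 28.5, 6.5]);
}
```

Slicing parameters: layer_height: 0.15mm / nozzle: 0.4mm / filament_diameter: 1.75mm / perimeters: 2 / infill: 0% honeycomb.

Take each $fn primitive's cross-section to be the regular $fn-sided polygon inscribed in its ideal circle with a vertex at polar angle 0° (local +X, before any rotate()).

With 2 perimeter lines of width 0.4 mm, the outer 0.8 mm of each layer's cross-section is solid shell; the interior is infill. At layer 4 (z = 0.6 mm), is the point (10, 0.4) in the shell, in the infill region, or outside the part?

At z = 0.6 mm: the 12.5×5.5 cube contributes its full rectangle; the r=3.5 cylinder at (0.5, 2.5) contributes a regular 8-gon of circumradius 3.5; the cube at (-0.5, 14) is present — its section is the full 16.5×12.5 rectangle; the 22.5×28.5 cube at (3.5, 11) contributes its full rectangle; Subtracting the remaining from the first: starting from the 12.5×5.5 cube, the r=3.5 cylinder at (0.5, 2.5) partially overlaps it — only the 18.57 mm² overlap (of its 34.65 mm²) is removed, clipping the outline; the 16.5×12.5 cube at (-0.5, 14) misses the remaining region (no effect); the 22.5×28.5 cube at (3.5, 11) misses the remaining region (no effect) — 1 connected region. Overall, the cross-section is a single solid region. The nearest boundary edge runs (12.50, 0.00)→(2.91, 0.00); distance from the point to it = 0.40 mm. The point is inside the cross-section, 0.40 mm from the nearest boundary — within the 0.8 mm shell band (2 × 0.4).

shell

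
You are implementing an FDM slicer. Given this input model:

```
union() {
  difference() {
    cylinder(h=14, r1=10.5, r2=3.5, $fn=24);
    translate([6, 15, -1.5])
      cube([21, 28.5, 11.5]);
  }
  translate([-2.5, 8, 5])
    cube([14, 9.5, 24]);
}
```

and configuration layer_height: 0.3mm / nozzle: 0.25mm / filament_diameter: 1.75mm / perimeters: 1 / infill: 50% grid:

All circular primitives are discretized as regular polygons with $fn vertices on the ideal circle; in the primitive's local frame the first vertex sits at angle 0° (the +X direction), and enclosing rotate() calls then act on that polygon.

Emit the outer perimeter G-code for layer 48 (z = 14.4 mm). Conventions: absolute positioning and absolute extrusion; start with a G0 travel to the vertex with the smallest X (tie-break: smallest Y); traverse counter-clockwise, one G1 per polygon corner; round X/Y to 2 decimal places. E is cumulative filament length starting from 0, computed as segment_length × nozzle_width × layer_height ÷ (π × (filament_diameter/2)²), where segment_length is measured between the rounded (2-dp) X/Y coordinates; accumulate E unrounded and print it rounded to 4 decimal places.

At z = 14.4 mm: the cone is not intersected at this z (z outside [0, 14]); the cube at (6, 15) is absent (z outside [-1.5, 10]); Taking the first minus the rest: the first operand is absent here, so nothing remains; the cube at (-2.5, 8) (footprint 14×9.5) is included at this height; Taking the union: only the 14×9.5 cube at (-2.5, 8) is present, so the union is just that shape — 1 connected region. The outline is a single polygon with 4 vertices. Extrusion per mm of travel: 0.25 × 0.3 / (π × 0.875²) = 0.031181. Accumulating E over each segment gives final E = 1.4655.

G0 X-2.50 Y8.00 Z14.40
G1 X11.50 Y8.00 E0.4365
G1 X11.50 Y17.50 E0.7328
G1 X-2.50 Y17.50 E1.1693
G1 X-2.50 Y8.00 E1.4655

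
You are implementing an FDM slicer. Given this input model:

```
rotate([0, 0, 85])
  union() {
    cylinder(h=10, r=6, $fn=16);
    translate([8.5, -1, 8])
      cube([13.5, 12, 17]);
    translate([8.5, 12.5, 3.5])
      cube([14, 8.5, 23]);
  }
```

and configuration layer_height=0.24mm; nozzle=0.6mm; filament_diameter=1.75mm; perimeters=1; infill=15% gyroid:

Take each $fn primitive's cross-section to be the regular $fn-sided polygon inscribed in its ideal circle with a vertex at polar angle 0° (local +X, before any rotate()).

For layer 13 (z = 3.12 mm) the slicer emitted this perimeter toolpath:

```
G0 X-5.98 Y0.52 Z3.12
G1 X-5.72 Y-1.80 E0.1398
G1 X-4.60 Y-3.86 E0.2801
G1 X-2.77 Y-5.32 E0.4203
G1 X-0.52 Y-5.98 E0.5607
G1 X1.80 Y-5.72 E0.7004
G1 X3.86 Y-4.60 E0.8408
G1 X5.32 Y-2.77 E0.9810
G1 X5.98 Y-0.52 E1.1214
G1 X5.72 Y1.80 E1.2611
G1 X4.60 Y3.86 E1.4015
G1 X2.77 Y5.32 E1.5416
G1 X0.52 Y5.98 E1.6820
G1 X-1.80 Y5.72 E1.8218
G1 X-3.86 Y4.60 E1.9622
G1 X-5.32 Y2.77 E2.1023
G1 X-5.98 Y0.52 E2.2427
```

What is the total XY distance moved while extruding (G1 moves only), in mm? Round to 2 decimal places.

Sum the Euclidean lengths of each G1 segment: total = 37.46 mm.

37.46 mm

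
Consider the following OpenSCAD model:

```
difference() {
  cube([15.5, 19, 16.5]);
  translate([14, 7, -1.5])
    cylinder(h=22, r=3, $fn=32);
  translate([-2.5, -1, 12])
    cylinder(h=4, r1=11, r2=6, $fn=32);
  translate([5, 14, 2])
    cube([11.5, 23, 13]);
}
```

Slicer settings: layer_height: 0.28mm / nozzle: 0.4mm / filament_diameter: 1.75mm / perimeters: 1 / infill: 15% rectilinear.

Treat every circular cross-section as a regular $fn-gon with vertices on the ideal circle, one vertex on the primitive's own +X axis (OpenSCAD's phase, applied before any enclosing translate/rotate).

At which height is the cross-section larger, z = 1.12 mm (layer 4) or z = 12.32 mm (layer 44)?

layer 4 (z = 1.12 mm)

Layer 4 (z = 1.12): the cube (footprint 15.5×19) is included at this height (area 294.50 mm²); the r=3 cylinder at (14, 7) gives a regular 32-gon of circumradius 3 (constant along its height) (area = (32/2)·3.000²·sin(360°/32) = 28.09 mm²); the cone at (-2.5, -1) does not reach this height (z outside [12, 16]); the cube at (5, 14) does not reach this height (z outside [2, 15]); Taking the first minus the rest: starting from the 15.5×19 cube (294.50 mm²), the r=3 cylinder at (14, 7) partially overlaps it — only the 22.62 mm² overlap (of its 28.09 mm²) is removed, clipping the outline — area = 271.88 mm². So its area = 271.88 mm². Layer 44 (z = 12.32): the 15.5×19 cube contributes its full rectangle (area 294.50 mm²); the r=3 cylinder at (14, 7) contributes a regular 32-gon of circumradius 3 (area = (32/2)·3.000²·sin(360°/32) = 28.09 mm²); the cone at (-2.5, -1) contributes a regular 32-gon of circumradius 10.600 (interpolated between r1=11 and r2=6 at t=0.080) (area = (32/2)·10.600²·sin(360°/32) = 350.73 mm²); the 11.5×23 cube at (5, 14) contributes its full rectangle (area 264.50 mm²); Subtracting the remaining from the first: starting from the 15.5×19 cube (294.50 mm²), the r=3 cylinder at (14, 7) partially overlaps it — only the 22.62 mm² overlap (of its 28.09 mm²) is removed, clipping the outline; the cone at (-2.5, -1) partially overlaps it — only the 53.46 mm² overlap (of its 350.73 mm²) is removed, clipping the outline; the 11.5×23 cube at (5, 14) partially overlaps it — only the 52.50 mm² overlap (of its 264.50 mm²) is removed, clipping the outline — area = 165.92 mm². So its area = 165.92 mm². Layer 4 is larger (271.88 vs 165.92 mm²).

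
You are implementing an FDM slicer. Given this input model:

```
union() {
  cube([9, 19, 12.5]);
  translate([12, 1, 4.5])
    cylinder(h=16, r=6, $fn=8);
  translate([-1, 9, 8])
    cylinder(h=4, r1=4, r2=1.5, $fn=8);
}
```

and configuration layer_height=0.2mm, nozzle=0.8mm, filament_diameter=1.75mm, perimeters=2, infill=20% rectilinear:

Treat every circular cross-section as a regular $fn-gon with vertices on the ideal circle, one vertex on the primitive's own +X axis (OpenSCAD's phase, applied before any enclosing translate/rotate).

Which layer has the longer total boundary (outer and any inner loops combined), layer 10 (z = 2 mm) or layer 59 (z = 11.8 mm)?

layer 59 (z = 11.8 mm)

Layer 10 (z = 2): the cube is present — its section is the full 9×19 rectangle (perimeter 56.00 mm); the cylinder at (12, 1) is not intersected at this z (z outside [4.5, 20.5]); the cone at (-1, 9) is absent (z outside [8, 12]); Taking the union: only the 9×19 cube is present, so the union is just that shape — boundary = 56.00 mm. So its perimeter = 56.00 mm. Layer 59 (z = 11.8): the 9×19 cube contributes its full rectangle (perimeter 56.00 mm); the cylinder at (12, 1): section is a regular 8-gon, circumradius r=6 (perimeter = 2·8·6.000·sin(180°/8) = 36.74 mm); the cone at (-1, 9) contributes a regular 8-gon of circumradius 1.625 (interpolated between r1=4 and r2=1.5 at t=0.950) (perimeter = 2·8·1.625·sin(180°/8) = 9.95 mm); Taking the union: the regions partially overlap (shared area 13.01 mm²), so the edge portions inside another operand are dropped and the merged outline is re-measured after clipping — boundary = 82.09 mm. So its perimeter = 82.09 mm. Layer 59 is larger (82.09 vs 56.00 mm).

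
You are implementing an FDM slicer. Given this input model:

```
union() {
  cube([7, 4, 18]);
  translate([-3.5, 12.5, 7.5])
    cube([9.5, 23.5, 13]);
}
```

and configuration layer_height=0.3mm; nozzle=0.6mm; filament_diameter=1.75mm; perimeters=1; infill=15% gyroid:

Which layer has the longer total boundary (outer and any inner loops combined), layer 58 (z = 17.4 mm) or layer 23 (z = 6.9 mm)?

Layer 58 (z = 17.4): the 7×4 cube contributes its full rectangle (perimeter 22.00 mm); the cube at (-3.5, 12.5) (footprint 9.5×23.5) is included at this height (perimeter 66.00 mm); Merging all regions: the 2 present regions are separate (no shared area or edge), so areas and boundary lengths simply add and each stays a separate island — boundary = 88.00 mm. So its perimeter = 88.00 mm. Layer 23 (z = 6.9): the 7×4 cube contributes its full rectangle (perimeter 22.00 mm); the cube at (-3.5, 12.5) is not intersected at this z (z outside [7.5, 20.5]); Combining (union): only the 7×4 cube is present, so the union is just that shape — boundary = 22.00 mm. So its perimeter = 22.00 mm. Layer 58 is larger (88.00 vs 22.00 mm).

layer 58 (z = 17.4 mm)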